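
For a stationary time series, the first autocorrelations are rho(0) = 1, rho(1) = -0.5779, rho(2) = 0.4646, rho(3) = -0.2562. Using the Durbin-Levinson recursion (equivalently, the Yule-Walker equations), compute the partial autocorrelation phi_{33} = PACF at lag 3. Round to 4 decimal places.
\phi_{33} = 0.1140

The PACF at lag k is phi_{kk}, the last component of the solution
to the Yule-Walker system G_k phi = r_k where
  (G_k)_{ij} = rho(|i - j|), (r_k)_i = rho(i), i,j = 1..k.
Equivalently, Durbin-Levinson gives phi_{kk} iteratively:
  phi_{11} = rho(1)
  phi_{kk} = [rho(k) - sum_{j=1..k-1} phi_{k-1,j} rho(k-j)]
            / [1 - sum_{j=1..k-1} phi_{k-1,j} rho(j)],
  phi_{k,j} = phi_{k-1,j} - phi_{kk} phi_{k-1,k-j},  j = 1..k-1.
Step k = 1:
  phi_11 = rho(1) = -0.5779.
Step k = 2:
  phi_22 = [rho(2) - phi_11 rho(1)] / [1 - phi_11 rho(1)] = [0.4646 - (-0.5779)(-0.5779)] / [1 - (-0.5779)(-0.5779)]
         = 0.13063159 / 0.66603159 = 0.196134.
  Update: phi_21 = phi_11 - phi_22 phi_11 = -0.5779 - (0.196134)(-0.5779) = -0.464554.
Step k = 3:
  phi_33 = [rho(3) - phi_21 rho(2) - phi_22 rho(1)] / [1 - phi_21 rho(1) - phi_22 rho(2)]
    numerator   = -0.2562 - (-0.464554)(0.4646) - (0.196134)(-0.5779) = 0.07297777
    denominator = 1 - (-0.464554)(-0.5779) - (0.196134)(0.4646) = 0.64041026
  phi_33 = 0.07297777 / 0.64041026 = 0.114.
Therefore phi_{33} = 0.1140.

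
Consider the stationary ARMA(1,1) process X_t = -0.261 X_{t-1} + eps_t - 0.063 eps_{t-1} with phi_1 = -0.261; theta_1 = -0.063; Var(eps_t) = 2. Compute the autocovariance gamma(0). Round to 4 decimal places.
\gamma(0) = 2.2253

Multiply the model equation by X_{t-k} and take expectations. With theta_0 = psi_0 = 1 and psi_j the MA(infinity) weights, this gives
  gamma(k) - sum_i phi_i gamma(k-i) = c_k,
  c_k = sigma^2 * sum_{j=k..q} theta_j psi_{j-k}   (c_k = 0 for k > q),
using gamma(-m) = gamma(m).
psi-weights needed (psi_j = theta_j + sum_i phi_i psi_{j-i}):
  psi_1 = theta_1 + phi_1 = -0.063 + (-0.261) = -0.324
Right-hand sides:
  c_0 = sigma^2 (1 + theta_1 psi_1) = 2 * (1 + (-0.063)(-0.324)) = 2 * 1.020412 = 2.040824
  c_1 = sigma^2 theta_1 = 2 * (-0.063) = -0.126
  c_2 = 0
Equations for k = 0 and k = 1 (AR order 1):
  gamma(0) = phi_1 gamma(1) + c_0
  gamma(1) = phi_1 gamma(0) + c_1
Substituting the second into the first: gamma(0) (1 - phi_1^2) = c_0 + phi_1 c_1, so
  gamma(0) = (c_0 + phi_1 c_1) / (1 - phi_1^2) = (2.040824 + (-0.261)(-0.126)) / (1 - (-0.261)^2) = 2.07371 / 0.931879 = 2.2253.
Therefore gamma(0) = 2.2253 (to 4 decimal places).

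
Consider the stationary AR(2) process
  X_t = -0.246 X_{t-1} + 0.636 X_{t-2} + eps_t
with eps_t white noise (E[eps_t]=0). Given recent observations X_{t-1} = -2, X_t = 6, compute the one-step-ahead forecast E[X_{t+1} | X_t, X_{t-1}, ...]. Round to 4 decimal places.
E[X_{t+1} \mid \mathcal F_t] = -2.7480

For an AR(p) model X_t = c + sum_i phi_i X_{t-i} + eps_t, the
one-step-ahead conditional mean is
  E[X_{t+1} | X_t, ...] = c + sum_i phi_i X_{t+1-i}.
Substitute known values:
  E[X_{t+1} | ...] = (-0.246) * (6) + (0.636) * (-2)
                   = -2.7480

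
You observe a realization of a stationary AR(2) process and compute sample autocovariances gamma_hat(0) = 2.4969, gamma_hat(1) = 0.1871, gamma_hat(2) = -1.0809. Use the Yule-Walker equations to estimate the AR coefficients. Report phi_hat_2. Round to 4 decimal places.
\hat\phi_{2} = -0.4410

The Yule-Walker equations for an AR(p) process read, in matrix form,
  Gamma_p phi = r_p,   with   (Gamma_p)_{ij} = gamma(|i - j|),
                       (r_p)_i = gamma(i),   i,j = 1..p.
Substitute the sample gammas (Toeplitz matrix and right-hand side of size 2):
  Gamma_p = [[2.4969, 0.1871], [0.1871, 2.4969]]
  r_p     = [0.1871, -1.0809]
Written out:
  2.4969 phi_1 + 0.1871 phi_2 = 0.1871
  0.1871 phi_1 + 2.4969 phi_2 = -1.0809
Solve by Cramer's rule:
  det = gamma(0)^2 - gamma(1)^2 = (2.4969)^2 - (0.1871)^2 = 6.23450961 - 0.03500641 = 6.1995032
  phi_hat_1 = [gamma(1) gamma(0) - gamma(1) gamma(2)] / det = [(0.1871)(2.4969) - (0.1871)(-1.0809)] / 6.1995032 = 0.66940638 / 6.1995032 = 0.108
  phi_hat_2 = [gamma(0) gamma(2) - gamma(1)^2] / det = [(2.4969)(-1.0809) - (0.1871)^2] / 6.1995032 = -2.73390562 / 6.1995032 = -0.441
So phi_hat = [0.1080, -0.4410].
Therefore phi_hat_2 = -0.4410.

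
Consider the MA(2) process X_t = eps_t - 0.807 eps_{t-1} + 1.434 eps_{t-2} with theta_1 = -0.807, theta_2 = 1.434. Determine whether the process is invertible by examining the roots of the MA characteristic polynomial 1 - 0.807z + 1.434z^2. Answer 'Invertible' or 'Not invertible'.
\text{Not invertible}

The MA(q) characteristic polynomial is P(z) = 1 - 0.807z + 1.434z^2.
Invertibility requires all roots to lie outside the unit circle, i.e. |z| > 1 for every root.
Set 1 + (-0.807) z + (1.434) z^2 = 0, i.e. a z^2 + b z + c = 0 with a = 1.434, b = -0.807, c = 1.
Discriminant D = b^2 - 4ac = (-0.807)^2 - 4*(1.434)*1 = 0.651249 - (5.736) = -5.084751.
D < 0, so the roots are the complex-conjugate pair z = (-b +/- i sqrt(-D)) / (2a) = 0.2814 +/- 0.7862i.
For a conjugate pair |z|^2 = z * conj(z) = (product of roots) = c/a = 1/(1.434) = 0.69735, so |z| = sqrt(0.69735) = 0.8351 for both roots.
Moduli of all roots: 0.8351, 0.8351.
All moduli strictly greater than 1? No.
Verdict: Not invertible.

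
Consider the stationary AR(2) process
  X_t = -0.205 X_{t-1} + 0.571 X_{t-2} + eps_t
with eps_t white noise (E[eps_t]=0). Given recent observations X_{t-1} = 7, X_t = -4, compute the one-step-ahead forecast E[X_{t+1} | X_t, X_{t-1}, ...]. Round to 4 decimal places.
E[X_{t+1} \mid \mathcal F_t] = 4.8170

For an AR(p) model X_t = c + sum_i phi_i X_{t-i} + eps_t, the
one-step-ahead conditional mean is
  E[X_{t+1} | X_t, ...] = c + sum_i phi_i X_{t+1-i}.
Substitute known values:
  E[X_{t+1} | ...] = (-0.205) * (-4) + (0.571) * (7)
                   = 4.8170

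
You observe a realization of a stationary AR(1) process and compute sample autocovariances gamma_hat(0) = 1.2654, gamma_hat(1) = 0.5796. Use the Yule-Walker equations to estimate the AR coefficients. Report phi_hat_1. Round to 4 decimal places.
\hat\phi_{1} = 0.4580

The Yule-Walker equations for an AR(p) process read, in matrix form,
  Gamma_p phi = r_p,   with   (Gamma_p)_{ij} = gamma(|i - j|),
                       (r_p)_i = gamma(i),   i,j = 1..p.
Substitute the sample gammas (Toeplitz matrix and right-hand side of size 1):
  Gamma_p = [[1.2654]]
  r_p     = [0.5796]
With p = 1 this is the single equation gamma(0) phi_1 = gamma(1):
  phi_hat_1 = gamma(1) / gamma(0) = 0.5796 / 1.2654 = 0.4580.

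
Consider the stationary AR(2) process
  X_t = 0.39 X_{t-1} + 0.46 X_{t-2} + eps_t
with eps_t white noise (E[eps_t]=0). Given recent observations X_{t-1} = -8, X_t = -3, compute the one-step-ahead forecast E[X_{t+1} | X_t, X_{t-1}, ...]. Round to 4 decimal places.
E[X_{t+1} \mid \mathcal F_t] = -4.8500

For an AR(p) model X_t = c + sum_i phi_i X_{t-i} + eps_t, the
one-step-ahead conditional mean is
  E[X_{t+1} | X_t, ...] = c + sum_i phi_i X_{t+1-i}.
Substitute known values:
  E[X_{t+1} | ...] = (0.39) * (-3) + (0.46) * (-8)
                   = -4.8500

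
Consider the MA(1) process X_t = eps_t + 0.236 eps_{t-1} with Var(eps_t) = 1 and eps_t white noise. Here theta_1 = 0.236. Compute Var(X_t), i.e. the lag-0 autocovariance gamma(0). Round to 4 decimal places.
\gamma(0) = 1.0557

For an MA(q) process X_t = eps_t + sum_i theta_i eps_{t-i} with
Var(eps_t) = sigma^2, the variance is
  gamma(0) = sigma^2 * (1 + sum_i theta_i^2).
  sum_i theta_i^2 = (0.236)^2 = 0.055696.
  gamma(0) = 1 * (1 + 0.055696) = 1 * 1.055696 = 1.055696, which rounds to 1.0557.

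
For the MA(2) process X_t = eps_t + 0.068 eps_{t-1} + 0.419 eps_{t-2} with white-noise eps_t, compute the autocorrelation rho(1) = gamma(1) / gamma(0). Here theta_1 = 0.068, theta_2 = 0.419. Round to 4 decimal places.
\rho(1) = 0.0818

For an MA(q) process with theta_0 = 1, the autocovariance is
  gamma(k) = sigma^2 * sum_{i=0..q-k} theta_i * theta_{i+k},
and rho(k) = gamma(k) / gamma(0). Sigma^2 cancels.
  numerator   = (1)*(0.068) + (0.068)*(0.419) = 0.096492.
  denominator = (1)^2 + (0.068)^2 + (0.419)^2 = 1.180185.
  rho(1) = 0.096492 / 1.180185 = 0.0818.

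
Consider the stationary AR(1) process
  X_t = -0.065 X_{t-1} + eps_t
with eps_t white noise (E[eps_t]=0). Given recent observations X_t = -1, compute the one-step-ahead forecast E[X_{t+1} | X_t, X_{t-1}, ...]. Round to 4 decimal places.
E[X_{t+1} \mid \mathcal F_t] = 0.0650

For an AR(p) model X_t = c + sum_i phi_i X_{t-i} + eps_t, the
one-step-ahead conditional mean is
  E[X_{t+1} | X_t, ...] = c + sum_i phi_i X_{t+1-i}.
Substitute known values:
  E[X_{t+1} | ...] = (-0.065) * (-1)
                   = 0.0650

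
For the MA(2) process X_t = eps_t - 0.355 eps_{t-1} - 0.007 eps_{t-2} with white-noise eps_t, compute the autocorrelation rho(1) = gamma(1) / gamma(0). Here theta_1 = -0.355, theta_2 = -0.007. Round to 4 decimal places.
\rho(1) = -0.3130

For an MA(q) process with theta_0 = 1, the autocovariance is
  gamma(k) = sigma^2 * sum_{i=0..q-k} theta_i * theta_{i+k},
and rho(k) = gamma(k) / gamma(0). Sigma^2 cancels.
  numerator   = (1)*(-0.355) + (-0.355)*(-0.007) = -0.352515.
  denominator = (1)^2 + (-0.355)^2 + (-0.007)^2 = 1.126074.
  rho(1) = -0.352515 / 1.126074 = -0.3130.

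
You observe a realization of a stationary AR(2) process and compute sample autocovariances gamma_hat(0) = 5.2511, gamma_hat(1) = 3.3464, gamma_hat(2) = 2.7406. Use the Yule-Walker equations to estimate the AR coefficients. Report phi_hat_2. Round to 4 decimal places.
\hat\phi_{2} = 0.1950

The Yule-Walker equations for an AR(p) process read, in matrix form,
  Gamma_p phi = r_p,   with   (Gamma_p)_{ij} = gamma(|i - j|),
                       (r_p)_i = gamma(i),   i,j = 1..p.
Substitute the sample gammas (Toeplitz matrix and right-hand side of size 2):
  Gamma_p = [[5.2511, 3.3464], [3.3464, 5.2511]]
  r_p     = [3.3464, 2.7406]
Written out:
  5.2511 phi_1 + 3.3464 phi_2 = 3.3464
  3.3464 phi_1 + 5.2511 phi_2 = 2.7406
Solve by Cramer's rule:
  det = gamma(0)^2 - gamma(1)^2 = (5.2511)^2 - (3.3464)^2 = 27.57405121 - 11.19839296 = 16.37565825
  phi_hat_1 = [gamma(1) gamma(0) - gamma(1) gamma(2)] / det = [(3.3464)(5.2511) - (3.3464)(2.7406)] / 16.37565825 = 8.4011372 / 16.37565825 = 0.513
  phi_hat_2 = [gamma(0) gamma(2) - gamma(1)^2] / det = [(5.2511)(2.7406) - (3.3464)^2] / 16.37565825 = 3.1927717 / 16.37565825 = 0.195
So phi_hat = [0.5130, 0.1950].
Therefore phi_hat_2 = 0.1950.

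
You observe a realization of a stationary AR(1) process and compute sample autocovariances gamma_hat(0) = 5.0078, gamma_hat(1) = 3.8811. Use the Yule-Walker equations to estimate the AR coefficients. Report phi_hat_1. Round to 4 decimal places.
\hat\phi_{1} = 0.7750

The Yule-Walker equations for an AR(p) process read, in matrix form,
  Gamma_p phi = r_p,   with   (Gamma_p)_{ij} = gamma(|i - j|),
                       (r_p)_i = gamma(i),   i,j = 1..p.
Substitute the sample gammas (Toeplitz matrix and right-hand side of size 1):
  Gamma_p = [[5.0078]]
  r_p     = [3.8811]
With p = 1 this is the single equation gamma(0) phi_1 = gamma(1):
  phi_hat_1 = gamma(1) / gamma(0) = 3.8811 / 5.0078 = 0.7750.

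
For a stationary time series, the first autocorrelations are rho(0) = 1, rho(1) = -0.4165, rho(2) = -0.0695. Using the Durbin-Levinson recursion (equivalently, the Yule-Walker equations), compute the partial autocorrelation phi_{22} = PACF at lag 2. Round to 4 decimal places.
\phi_{22} = -0.2940

The PACF at lag k is phi_{kk}, the last component of the solution
to the Yule-Walker system G_k phi = r_k where
  (G_k)_{ij} = rho(|i - j|), (r_k)_i = rho(i), i,j = 1..k.
Equivalently, Durbin-Levinson gives phi_{kk} iteratively:
  phi_{11} = rho(1)
  phi_{kk} = [rho(k) - sum_{j=1..k-1} phi_{k-1,j} rho(k-j)]
            / [1 - sum_{j=1..k-1} phi_{k-1,j} rho(j)],
  phi_{k,j} = phi_{k-1,j} - phi_{kk} phi_{k-1,k-j},  j = 1..k-1.
Step k = 1:
  phi_11 = rho(1) = -0.4165.
Step k = 2:
  phi_22 = [rho(2) - phi_11 rho(1)] / [1 - phi_11 rho(1)] = [-0.0695 - (-0.4165)(-0.4165)] / [1 - (-0.4165)(-0.4165)]
         = -0.24297225 / 0.82652775 = -0.294.
Therefore phi_{22} = -0.2940.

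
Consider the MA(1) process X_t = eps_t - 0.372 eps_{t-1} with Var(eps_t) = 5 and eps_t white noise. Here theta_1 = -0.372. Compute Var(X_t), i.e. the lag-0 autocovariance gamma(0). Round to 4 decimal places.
\gamma(0) = 5.6919

For an MA(q) process X_t = eps_t + sum_i theta_i eps_{t-i} with
Var(eps_t) = sigma^2, the variance is
  gamma(0) = sigma^2 * (1 + sum_i theta_i^2).
  sum_i theta_i^2 = (-0.372)^2 = 0.138384.
  gamma(0) = 5 * (1 + 0.138384) = 5 * 1.138384 = 5.69192, which rounds to 5.6919.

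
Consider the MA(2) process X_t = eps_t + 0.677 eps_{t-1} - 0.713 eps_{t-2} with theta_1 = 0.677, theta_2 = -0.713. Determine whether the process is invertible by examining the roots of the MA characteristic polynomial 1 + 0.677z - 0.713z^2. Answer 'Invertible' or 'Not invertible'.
\text{Not invertible}

The MA(q) characteristic polynomial is P(z) = 1 + 0.677z - 0.713z^2.
Invertibility requires all roots to lie outside the unit circle, i.e. |z| > 1 for every root.
Set 1 + (0.677) z + (-0.713) z^2 = 0, i.e. a z^2 + b z + c = 0 with a = -0.713, b = 0.677, c = 1.
Discriminant D = b^2 - 4ac = (0.677)^2 - 4*(-0.713)*1 = 0.458329 - (-2.852) = 3.310329.
D >= 0, so the roots are real: z = (-b +/- sqrt(D)) / (2a) = (-0.677 +/- 1.819431) / (-1.426).
  z_1 = (-0.677 + 1.819431) / (-1.426) = -0.8011,   |z_1| = 0.8011.
  z_2 = (-0.677 - 1.819431) / (-1.426) = 1.7507,   |z_2| = 1.7507.
Moduli of all roots: 0.8011, 1.7507.
All moduli strictly greater than 1? No.
Verdict: Not invertible.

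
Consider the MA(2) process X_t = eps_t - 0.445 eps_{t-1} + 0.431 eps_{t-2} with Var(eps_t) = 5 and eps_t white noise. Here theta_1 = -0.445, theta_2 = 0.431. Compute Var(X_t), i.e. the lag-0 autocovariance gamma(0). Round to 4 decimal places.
\gamma(0) = 6.9189

For an MA(q) process X_t = eps_t + sum_i theta_i eps_{t-i} with
Var(eps_t) = sigma^2, the variance is
  gamma(0) = sigma^2 * (1 + sum_i theta_i^2).
  sum_i theta_i^2 = (-0.445)^2 + (0.431)^2 = 0.198025 + 0.185761 = 0.383786.
  gamma(0) = 5 * (1 + 0.383786) = 5 * 1.383786 = 6.91893, which rounds to 6.9189.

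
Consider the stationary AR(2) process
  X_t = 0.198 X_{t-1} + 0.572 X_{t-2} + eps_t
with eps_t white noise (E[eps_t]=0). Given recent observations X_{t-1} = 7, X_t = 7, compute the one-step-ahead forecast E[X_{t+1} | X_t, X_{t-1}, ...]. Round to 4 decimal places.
E[X_{t+1} \mid \mathcal F_t] = 5.3900

For an AR(p) model X_t = c + sum_i phi_i X_{t-i} + eps_t, the
one-step-ahead conditional mean is
  E[X_{t+1} | X_t, ...] = c + sum_i phi_i X_{t+1-i}.
Substitute known values:
  E[X_{t+1} | ...] = (0.198) * (7) + (0.572) * (7)
                   = 5.3900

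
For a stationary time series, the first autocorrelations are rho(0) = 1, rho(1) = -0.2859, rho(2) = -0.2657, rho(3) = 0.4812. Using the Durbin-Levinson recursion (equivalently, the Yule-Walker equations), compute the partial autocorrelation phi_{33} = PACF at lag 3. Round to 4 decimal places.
\phi_{33} = 0.3410

The PACF at lag k is phi_{kk}, the last component of the solution
to the Yule-Walker system G_k phi = r_k where
  (G_k)_{ij} = rho(|i - j|), (r_k)_i = rho(i), i,j = 1..k.
Equivalently, Durbin-Levinson gives phi_{kk} iteratively:
  phi_{11} = rho(1)
  phi_{kk} = [rho(k) - sum_{j=1..k-1} phi_{k-1,j} rho(k-j)]
            / [1 - sum_{j=1..k-1} phi_{k-1,j} rho(j)],
  phi_{k,j} = phi_{k-1,j} - phi_{kk} phi_{k-1,k-j},  j = 1..k-1.
Step k = 1:
  phi_11 = rho(1) = -0.2859.
Step k = 2:
  phi_22 = [rho(2) - phi_11 rho(1)] / [1 - phi_11 rho(1)] = [-0.2657 - (-0.2859)(-0.2859)] / [1 - (-0.2859)(-0.2859)]
         = -0.34743881 / 0.91826119 = -0.378366.
  Update: phi_21 = phi_11 - phi_22 phi_11 = -0.2859 - (-0.378366)(-0.2859) = -0.394075.
Step k = 3:
  phi_33 = [rho(3) - phi_21 rho(2) - phi_22 rho(1)] / [1 - phi_21 rho(1) - phi_22 rho(2)]
    numerator   = 0.4812 - (-0.394075)(-0.2657) - (-0.378366)(-0.2859) = 0.26831948
    denominator = 1 - (-0.394075)(-0.2859) - (-0.378366)(-0.2657) = 0.78680216
  phi_33 = 0.26831948 / 0.78680216 = 0.341.
Therefore phi_{33} = 0.3410.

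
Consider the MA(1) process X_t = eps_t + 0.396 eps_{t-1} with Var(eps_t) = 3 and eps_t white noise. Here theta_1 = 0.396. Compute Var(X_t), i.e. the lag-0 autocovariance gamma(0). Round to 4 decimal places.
\gamma(0) = 3.4704

For an MA(q) process X_t = eps_t + sum_i theta_i eps_{t-i} with
Var(eps_t) = sigma^2, the variance is
  gamma(0) = sigma^2 * (1 + sum_i theta_i^2).
  sum_i theta_i^2 = (0.396)^2 = 0.156816.
  gamma(0) = 3 * (1 + 0.156816) = 3 * 1.156816 = 3.470448, which rounds to 3.4704.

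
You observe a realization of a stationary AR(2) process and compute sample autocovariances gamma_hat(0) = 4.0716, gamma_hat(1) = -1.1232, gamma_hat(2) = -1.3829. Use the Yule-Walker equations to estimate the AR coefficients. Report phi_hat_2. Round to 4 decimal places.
\hat\phi_{2} = -0.4500

The Yule-Walker equations for an AR(p) process read, in matrix form,
  Gamma_p phi = r_p,   with   (Gamma_p)_{ij} = gamma(|i - j|),
                       (r_p)_i = gamma(i),   i,j = 1..p.
Substitute the sample gammas (Toeplitz matrix and right-hand side of size 2):
  Gamma_p = [[4.0716, -1.1232], [-1.1232, 4.0716]]
  r_p     = [-1.1232, -1.3829]
Written out:
  4.0716 phi_1 - 1.1232 phi_2 = -1.1232
  -1.1232 phi_1 + 4.0716 phi_2 = -1.3829
Solve by Cramer's rule:
  det = gamma(0)^2 - gamma(1)^2 = (4.0716)^2 - (-1.1232)^2 = 16.57792656 - 1.26157824 = 15.31634832
  phi_hat_1 = [gamma(1) gamma(0) - gamma(1) gamma(2)] / det = [(-1.1232)(4.0716) - (-1.1232)(-1.3829)] / 15.31634832 = -6.1264944 / 15.31634832 = -0.4
  phi_hat_2 = [gamma(0) gamma(2) - gamma(1)^2] / det = [(4.0716)(-1.3829) - (-1.1232)^2] / 15.31634832 = -6.89219388 / 15.31634832 = -0.45
So phi_hat = [-0.4000, -0.4500].
Therefore phi_hat_2 = -0.4500.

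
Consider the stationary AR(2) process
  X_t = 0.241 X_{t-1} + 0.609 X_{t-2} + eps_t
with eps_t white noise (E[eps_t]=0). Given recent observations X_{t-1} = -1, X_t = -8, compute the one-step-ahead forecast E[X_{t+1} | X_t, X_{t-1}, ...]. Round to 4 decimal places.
E[X_{t+1} \mid \mathcal F_t] = -2.5370

For an AR(p) model X_t = c + sum_i phi_i X_{t-i} + eps_t, the
one-step-ahead conditional mean is
  E[X_{t+1} | X_t, ...] = c + sum_i phi_i X_{t+1-i}.
Substitute known values:
  E[X_{t+1} | ...] = (0.241) * (-8) + (0.609) * (-1)
                   = -2.5370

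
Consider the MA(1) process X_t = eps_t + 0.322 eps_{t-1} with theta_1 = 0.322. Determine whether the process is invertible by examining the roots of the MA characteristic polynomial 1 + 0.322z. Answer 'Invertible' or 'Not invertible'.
\text{Invertible}

The MA(q) characteristic polynomial is P(z) = 1 + 0.322z.
Invertibility requires all roots to lie outside the unit circle, i.e. |z| > 1 for every root.
This is linear in z: 1 + (0.322) z = 0  =>  z = -1/(0.322) = -3.10559,  |z| = 3.10559.
Moduli of all roots: 3.1056.
All moduli strictly greater than 1? Yes.
Verdict: Invertible.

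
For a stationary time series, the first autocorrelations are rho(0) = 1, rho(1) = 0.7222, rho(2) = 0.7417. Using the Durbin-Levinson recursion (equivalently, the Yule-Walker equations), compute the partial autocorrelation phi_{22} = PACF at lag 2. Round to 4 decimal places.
\phi_{22} = 0.4601

The PACF at lag k is phi_{kk}, the last component of the solution
to the Yule-Walker system G_k phi = r_k where
  (G_k)_{ij} = rho(|i - j|), (r_k)_i = rho(i), i,j = 1..k.
Equivalently, Durbin-Levinson gives phi_{kk} iteratively:
  phi_{11} = rho(1)
  phi_{kk} = [rho(k) - sum_{j=1..k-1} phi_{k-1,j} rho(k-j)]
            / [1 - sum_{j=1..k-1} phi_{k-1,j} rho(j)],
  phi_{k,j} = phi_{k-1,j} - phi_{kk} phi_{k-1,k-j},  j = 1..k-1.
Step k = 1:
  phi_11 = rho(1) = 0.7222.
Step k = 2:
  phi_22 = [rho(2) - phi_11 rho(1)] / [1 - phi_11 rho(1)] = [0.7417 - (0.7222)(0.7222)] / [1 - (0.7222)(0.7222)]
         = 0.22012716 / 0.47842716 = 0.4601.
Therefore phi_{22} = 0.4601.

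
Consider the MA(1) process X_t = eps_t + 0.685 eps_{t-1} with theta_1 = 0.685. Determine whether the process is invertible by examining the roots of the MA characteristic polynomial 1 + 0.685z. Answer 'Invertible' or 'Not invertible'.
\text{Invertible}

The MA(q) characteristic polynomial is P(z) = 1 + 0.685z.
Invertibility requires all roots to lie outside the unit circle, i.e. |z| > 1 for every root.
This is linear in z: 1 + (0.685) z = 0  =>  z = -1/(0.685) = -1.459854,  |z| = 1.459854.
Moduli of all roots: 1.4599.
All moduli strictly greater than 1? Yes.
Verdict: Invertible.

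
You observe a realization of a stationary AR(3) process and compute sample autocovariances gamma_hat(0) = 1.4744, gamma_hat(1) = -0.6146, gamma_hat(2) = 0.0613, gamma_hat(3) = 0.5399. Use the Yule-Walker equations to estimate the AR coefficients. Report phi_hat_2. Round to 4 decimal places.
\hat\phi_{2} = 0.0320

The Yule-Walker equations for an AR(p) process read, in matrix form,
  Gamma_p phi = r_p,   with   (Gamma_p)_{ij} = gamma(|i - j|),
                       (r_p)_i = gamma(i),   i,j = 1..p.
Substitute the sample gammas (Toeplitz matrix and right-hand side of size 3):
  Gamma_p = [[1.4744, -0.6146, 0.0613], [-0.6146, 1.4744, -0.6146], [0.0613, -0.6146, 1.4744]]
  r_p     = [-0.6146, 0.0613, 0.5399]
Written out (R1..R3):
  (R1) 1.4744 phi_1 - 0.6146 phi_2 + 0.0613 phi_3 = -0.6146
  (R2) -0.6146 phi_1 + 1.4744 phi_2 - 0.6146 phi_3 = 0.0613
  (R3) 0.0613 phi_1 - 0.6146 phi_2 + 1.4744 phi_3 = 0.5399
Gaussian elimination:
  R2 <- R2 - (-0.6146/1.4744) R1 = R2 - (-0.416848) R1:  1.218206 phi_2 - 0.589047 phi_3 = -0.194894
  R3 <- R3 - (0.0613/1.4744) R1 = R3 - (0.041576) R1:  -0.589047 phi_2 + 1.471851 phi_3 = 0.565453
  R3 <- R3 - (-0.589047/1.218206) R2 = R3 - (-0.483537) R2:  1.187025 phi_3 = 0.471214
Back-substitution:
  phi_hat_3 = 0.471214 / 1.187025 = 0.396971
  phi_hat_2 = (-0.194894 - (-0.589047)(0.396971)) / 1.218206 = 0.031965
  phi_hat_1 = (-0.6146 - (-0.6146)(0.031965) - (0.0613)(0.396971)) / 1.4744 = -0.420028
So phi_hat = [-0.4200, 0.0320, 0.3970].
Therefore phi_hat_2 = 0.0320.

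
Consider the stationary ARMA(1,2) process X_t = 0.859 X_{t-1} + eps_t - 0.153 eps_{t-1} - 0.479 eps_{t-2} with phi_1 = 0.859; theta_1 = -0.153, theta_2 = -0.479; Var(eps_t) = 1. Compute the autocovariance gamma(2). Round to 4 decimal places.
\gamma(2) = 0.2505

Multiply the model equation by X_{t-k} and take expectations. With theta_0 = psi_0 = 1 and psi_j the MA(infinity) weights, this gives
  gamma(k) - sum_i phi_i gamma(k-i) = c_k,
  c_k = sigma^2 * sum_{j=k..q} theta_j psi_{j-k}   (c_k = 0 for k > q),
using gamma(-m) = gamma(m).
psi-weights needed (psi_j = theta_j + sum_i phi_i psi_{j-i}):
  psi_1 = theta_1 + phi_1 = -0.153 + (0.859) = 0.706
  psi_2 = theta_2 + phi_1 psi_1 = -0.479 + (0.859)(0.706) = 0.127454
Right-hand sides:
  c_0 = sigma^2 (1 + theta_1 psi_1 + theta_2 psi_2) = 1 * (1 + (-0.153)(0.706) + (-0.479)(0.127454)) = 1 * 0.830932 = 0.830932
  c_1 = sigma^2 (theta_1 + theta_2 psi_1) = 1 * (-0.153 + (-0.479)(0.706)) = -0.491174
  c_2 = sigma^2 theta_2 = 1 * (-0.479) = -0.479
Equations for k = 0 and k = 1 (AR order 1):
  gamma(0) = phi_1 gamma(1) + c_0
  gamma(1) = phi_1 gamma(0) + c_1
Substituting the second into the first: gamma(0) (1 - phi_1^2) = c_0 + phi_1 c_1, so
  gamma(0) = (c_0 + phi_1 c_1) / (1 - phi_1^2) = (0.830932 + (0.859)(-0.491174)) / (1 - (0.859)^2) = 0.409013 / 0.262119 = 1.56041.
  gamma(1) = phi_1 gamma(0) + c_1 = (0.859)(1.56041) + (-0.491174) = 0.849218.
For k = 2: gamma(2) = phi_1 gamma(1) + c_2
  = (0.859)(0.849218) + (-0.479) = 0.250478.
Therefore gamma(2) = 0.2505 (to 4 decimal places).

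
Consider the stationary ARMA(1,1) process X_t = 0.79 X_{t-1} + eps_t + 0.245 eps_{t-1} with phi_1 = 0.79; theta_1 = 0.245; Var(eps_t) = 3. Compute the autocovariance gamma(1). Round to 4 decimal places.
\gamma(1) = 9.8589

Multiply the model equation by X_{t-k} and take expectations. With theta_0 = psi_0 = 1 and psi_j the MA(infinity) weights, this gives
  gamma(k) - sum_i phi_i gamma(k-i) = c_k,
  c_k = sigma^2 * sum_{j=k..q} theta_j psi_{j-k}   (c_k = 0 for k > q),
using gamma(-m) = gamma(m).
psi-weights needed (psi_j = theta_j + sum_i phi_i psi_{j-i}):
  psi_1 = theta_1 + phi_1 = 0.245 + (0.79) = 1.035
Right-hand sides:
  c_0 = sigma^2 (1 + theta_1 psi_1) = 3 * (1 + (0.245)(1.035)) = 3 * 1.253575 = 3.760725
  c_1 = sigma^2 theta_1 = 3 * (0.245) = 0.735
  c_2 = 0
Equations for k = 0 and k = 1 (AR order 1):
  gamma(0) = phi_1 gamma(1) + c_0
  gamma(1) = phi_1 gamma(0) + c_1
Substituting the second into the first: gamma(0) (1 - phi_1^2) = c_0 + phi_1 c_1, so
  gamma(0) = (c_0 + phi_1 c_1) / (1 - phi_1^2) = (3.760725 + (0.79)(0.735)) / (1 - (0.79)^2) = 4.341375 / 0.3759 = 11.549282.
  gamma(1) = phi_1 gamma(0) + c_1 = (0.79)(11.549282) + (0.735) = 9.858933.
Therefore gamma(1) = 9.8589 (to 4 decimal places).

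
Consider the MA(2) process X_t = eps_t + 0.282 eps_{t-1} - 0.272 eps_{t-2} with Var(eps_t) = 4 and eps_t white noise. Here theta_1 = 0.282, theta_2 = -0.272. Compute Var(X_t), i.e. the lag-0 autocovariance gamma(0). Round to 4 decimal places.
\gamma(0) = 4.6140

For an MA(q) process X_t = eps_t + sum_i theta_i eps_{t-i} with
Var(eps_t) = sigma^2, the variance is
  gamma(0) = sigma^2 * (1 + sum_i theta_i^2).
  sum_i theta_i^2 = (0.282)^2 + (-0.272)^2 = 0.079524 + 0.073984 = 0.153508.
  gamma(0) = 4 * (1 + 0.153508) = 4 * 1.153508 = 4.614032, which rounds to 4.6140.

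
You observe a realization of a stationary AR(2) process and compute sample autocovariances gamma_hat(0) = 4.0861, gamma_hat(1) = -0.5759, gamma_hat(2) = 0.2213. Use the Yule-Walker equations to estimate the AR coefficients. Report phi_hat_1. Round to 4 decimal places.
\hat\phi_{1} = -0.1360

The Yule-Walker equations for an AR(p) process read, in matrix form,
  Gamma_p phi = r_p,   with   (Gamma_p)_{ij} = gamma(|i - j|),
                       (r_p)_i = gamma(i),   i,j = 1..p.
Substitute the sample gammas (Toeplitz matrix and right-hand side of size 2):
  Gamma_p = [[4.0861, -0.5759], [-0.5759, 4.0861]]
  r_p     = [-0.5759, 0.2213]
Written out:
  4.0861 phi_1 - 0.5759 phi_2 = -0.5759
  -0.5759 phi_1 + 4.0861 phi_2 = 0.2213
Solve by Cramer's rule:
  det = gamma(0)^2 - gamma(1)^2 = (4.0861)^2 - (-0.5759)^2 = 16.69621321 - 0.33166081 = 16.3645524
  phi_hat_1 = [gamma(1) gamma(0) - gamma(1) gamma(2)] / det = [(-0.5759)(4.0861) - (-0.5759)(0.2213)] / 16.3645524 = -2.22573832 / 16.3645524 = -0.136
  phi_hat_2 = [gamma(0) gamma(2) - gamma(1)^2] / det = [(4.0861)(0.2213) - (-0.5759)^2] / 16.3645524 = 0.57259312 / 16.3645524 = 0.035
So phi_hat = [-0.1360, 0.0350].
Therefore phi_hat_1 = -0.1360.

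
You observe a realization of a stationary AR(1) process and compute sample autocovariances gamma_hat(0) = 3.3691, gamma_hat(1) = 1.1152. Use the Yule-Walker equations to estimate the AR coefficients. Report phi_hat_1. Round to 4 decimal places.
\hat\phi_{1} = 0.3310

The Yule-Walker equations for an AR(p) process read, in matrix form,
  Gamma_p phi = r_p,   with   (Gamma_p)_{ij} = gamma(|i - j|),
                       (r_p)_i = gamma(i),   i,j = 1..p.
Substitute the sample gammas (Toeplitz matrix and right-hand side of size 1):
  Gamma_p = [[3.3691]]
  r_p     = [1.1152]
With p = 1 this is the single equation gamma(0) phi_1 = gamma(1):
  phi_hat_1 = gamma(1) / gamma(0) = 1.1152 / 3.3691 = 0.3310.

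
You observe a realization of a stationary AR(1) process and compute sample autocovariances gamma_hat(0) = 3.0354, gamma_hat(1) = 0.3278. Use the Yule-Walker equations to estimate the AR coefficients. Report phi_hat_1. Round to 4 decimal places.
\hat\phi_{1} = 0.1080

The Yule-Walker equations for an AR(p) process read, in matrix form,
  Gamma_p phi = r_p,   with   (Gamma_p)_{ij} = gamma(|i - j|),
                       (r_p)_i = gamma(i),   i,j = 1..p.
Substitute the sample gammas (Toeplitz matrix and right-hand side of size 1):
  Gamma_p = [[3.0354]]
  r_p     = [0.3278]
With p = 1 this is the single equation gamma(0) phi_1 = gamma(1):
  phi_hat_1 = gamma(1) / gamma(0) = 0.3278 / 3.0354 = 0.1080.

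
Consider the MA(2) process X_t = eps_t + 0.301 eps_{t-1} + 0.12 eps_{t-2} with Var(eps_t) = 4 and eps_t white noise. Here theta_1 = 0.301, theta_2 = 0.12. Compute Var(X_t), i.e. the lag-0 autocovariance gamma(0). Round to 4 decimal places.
\gamma(0) = 4.4200

For an MA(q) process X_t = eps_t + sum_i theta_i eps_{t-i} with
Var(eps_t) = sigma^2, the variance is
  gamma(0) = sigma^2 * (1 + sum_i theta_i^2).
  sum_i theta_i^2 = (0.301)^2 + (0.12)^2 = 0.090601 + 0.0144 = 0.105001.
  gamma(0) = 4 * (1 + 0.105001) = 4 * 1.105001 = 4.420004, which rounds to 4.4200.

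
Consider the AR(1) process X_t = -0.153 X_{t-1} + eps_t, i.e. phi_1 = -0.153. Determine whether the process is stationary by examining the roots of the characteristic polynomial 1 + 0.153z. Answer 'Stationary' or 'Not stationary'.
\text{Stationary}

The AR(p) characteristic polynomial is P(z) = 1 + 0.153z.
Stationarity requires all roots to lie outside the unit circle, i.e. |z| > 1 for every root.
This is linear in z: 1 + (0.153) z = 0  =>  z = -1/(0.153) = -6.535948,  |z| = 6.535948.
Moduli of all roots: 6.5359.
All moduli strictly greater than 1? Yes.
Verdict: Stationary.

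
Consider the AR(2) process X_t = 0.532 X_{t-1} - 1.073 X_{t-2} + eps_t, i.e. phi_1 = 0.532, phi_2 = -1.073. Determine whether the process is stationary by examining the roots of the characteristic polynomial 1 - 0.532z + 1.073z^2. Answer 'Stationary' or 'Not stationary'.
\text{Not stationary}

The AR(p) characteristic polynomial is P(z) = 1 - 0.532z + 1.073z^2.
Stationarity requires all roots to lie outside the unit circle, i.e. |z| > 1 for every root.
Set 1 + (-0.532) z + (1.073) z^2 = 0, i.e. a z^2 + b z + c = 0 with a = 1.073, b = -0.532, c = 1.
Discriminant D = b^2 - 4ac = (-0.532)^2 - 4*(1.073)*1 = 0.283024 - (4.292) = -4.008976.
D < 0, so the roots are the complex-conjugate pair z = (-b +/- i sqrt(-D)) / (2a) = 0.2479 +/- 0.933i.
For a conjugate pair |z|^2 = z * conj(z) = (product of roots) = c/a = 1/(1.073) = 0.931966, so |z| = sqrt(0.931966) = 0.9654 for both roots.
Moduli of all roots: 0.9654, 0.9654.
All moduli strictly greater than 1? No.
Verdict: Not stationary.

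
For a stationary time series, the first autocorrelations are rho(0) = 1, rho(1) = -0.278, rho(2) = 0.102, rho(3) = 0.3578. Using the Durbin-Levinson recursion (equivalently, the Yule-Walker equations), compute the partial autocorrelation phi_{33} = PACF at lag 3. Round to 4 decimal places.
\phi_{33} = 0.4261

The PACF at lag k is phi_{kk}, the last component of the solution
to the Yule-Walker system G_k phi = r_k where
  (G_k)_{ij} = rho(|i - j|), (r_k)_i = rho(i), i,j = 1..k.
Equivalently, Durbin-Levinson gives phi_{kk} iteratively:
  phi_{11} = rho(1)
  phi_{kk} = [rho(k) - sum_{j=1..k-1} phi_{k-1,j} rho(k-j)]
            / [1 - sum_{j=1..k-1} phi_{k-1,j} rho(j)],
  phi_{k,j} = phi_{k-1,j} - phi_{kk} phi_{k-1,k-j},  j = 1..k-1.
Step k = 1:
  phi_11 = rho(1) = -0.278.
Step k = 2:
  phi_22 = [rho(2) - phi_11 rho(1)] / [1 - phi_11 rho(1)] = [0.102 - (-0.278)(-0.278)] / [1 - (-0.278)(-0.278)]
         = 0.024716 / 0.922716 = 0.026786.
  Update: phi_21 = phi_11 - phi_22 phi_11 = -0.278 - (0.026786)(-0.278) = -0.270553.
Step k = 3:
  phi_33 = [rho(3) - phi_21 rho(2) - phi_22 rho(1)] / [1 - phi_21 rho(1) - phi_22 rho(2)]
    numerator   = 0.3578 - (-0.270553)(0.102) - (0.026786)(-0.278) = 0.392843
    denominator = 1 - (-0.270553)(-0.278) - (0.026786)(0.102) = 0.92205395
  phi_33 = 0.392843 / 0.92205395 = 0.4261.
Therefore phi_{33} = 0.4261.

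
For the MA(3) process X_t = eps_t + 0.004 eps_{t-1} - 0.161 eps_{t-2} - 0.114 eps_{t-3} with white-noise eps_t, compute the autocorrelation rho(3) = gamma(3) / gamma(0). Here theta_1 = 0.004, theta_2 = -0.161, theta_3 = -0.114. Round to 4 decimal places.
\rho(3) = -0.1097

For an MA(q) process with theta_0 = 1, the autocovariance is
  gamma(k) = sigma^2 * sum_{i=0..q-k} theta_i * theta_{i+k},
and rho(k) = gamma(k) / gamma(0). Sigma^2 cancels.
  numerator   = (1)*(-0.114) = -0.114.
  denominator = (1)^2 + (0.004)^2 + (-0.161)^2 + (-0.114)^2 = 1.038933.
  rho(3) = -0.114 / 1.038933 = -0.1097.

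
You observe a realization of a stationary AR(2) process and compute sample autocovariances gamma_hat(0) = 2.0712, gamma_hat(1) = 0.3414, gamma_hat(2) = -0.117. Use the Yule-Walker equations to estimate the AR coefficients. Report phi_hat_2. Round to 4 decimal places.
\hat\phi_{2} = -0.0860

The Yule-Walker equations for an AR(p) process read, in matrix form,
  Gamma_p phi = r_p,   with   (Gamma_p)_{ij} = gamma(|i - j|),
                       (r_p)_i = gamma(i),   i,j = 1..p.
Substitute the sample gammas (Toeplitz matrix and right-hand side of size 2):
  Gamma_p = [[2.0712, 0.3414], [0.3414, 2.0712]]
  r_p     = [0.3414, -0.117]
Written out:
  2.0712 phi_1 + 0.3414 phi_2 = 0.3414
  0.3414 phi_1 + 2.0712 phi_2 = -0.117
Solve by Cramer's rule:
  det = gamma(0)^2 - gamma(1)^2 = (2.0712)^2 - (0.3414)^2 = 4.28986944 - 0.11655396 = 4.17331548
  phi_hat_1 = [gamma(1) gamma(0) - gamma(1) gamma(2)] / det = [(0.3414)(2.0712) - (0.3414)(-0.117)] / 4.17331548 = 0.74705148 / 4.17331548 = 0.179
  phi_hat_2 = [gamma(0) gamma(2) - gamma(1)^2] / det = [(2.0712)(-0.117) - (0.3414)^2] / 4.17331548 = -0.35888436 / 4.17331548 = -0.086
So phi_hat = [0.1790, -0.0860].
Therefore phi_hat_2 = -0.0860.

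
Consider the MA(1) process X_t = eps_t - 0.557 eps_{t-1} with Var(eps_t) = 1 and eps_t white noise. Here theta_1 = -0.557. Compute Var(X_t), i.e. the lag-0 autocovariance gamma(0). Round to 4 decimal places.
\gamma(0) = 1.3102

For an MA(q) process X_t = eps_t + sum_i theta_i eps_{t-i} with
Var(eps_t) = sigma^2, the variance is
  gamma(0) = sigma^2 * (1 + sum_i theta_i^2).
  sum_i theta_i^2 = (-0.557)^2 = 0.310249.
  gamma(0) = 1 * (1 + 0.310249) = 1 * 1.310249 = 1.310249, which rounds to 1.3102.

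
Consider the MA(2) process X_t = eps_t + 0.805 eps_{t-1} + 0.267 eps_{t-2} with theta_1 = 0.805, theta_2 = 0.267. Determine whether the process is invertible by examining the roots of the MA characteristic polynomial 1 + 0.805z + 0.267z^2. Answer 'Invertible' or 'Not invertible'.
\text{Invertible}

The MA(q) characteristic polynomial is P(z) = 1 + 0.805z + 0.267z^2.
Invertibility requires all roots to lie outside the unit circle, i.e. |z| > 1 for every root.
Set 1 + (0.805) z + (0.267) z^2 = 0, i.e. a z^2 + b z + c = 0 with a = 0.267, b = 0.805, c = 1.
Discriminant D = b^2 - 4ac = (0.805)^2 - 4*(0.267)*1 = 0.648025 - (1.068) = -0.419975.
D < 0, so the roots are the complex-conjugate pair z = (-b +/- i sqrt(-D)) / (2a) = -1.5075 +/- 1.2136i.
For a conjugate pair |z|^2 = z * conj(z) = (product of roots) = c/a = 1/(0.267) = 3.745318, so |z| = sqrt(3.745318) = 1.9353 for both roots.
Moduli of all roots: 1.9353, 1.9353.
All moduli strictly greater than 1? Yes.
Verdict: Invertible.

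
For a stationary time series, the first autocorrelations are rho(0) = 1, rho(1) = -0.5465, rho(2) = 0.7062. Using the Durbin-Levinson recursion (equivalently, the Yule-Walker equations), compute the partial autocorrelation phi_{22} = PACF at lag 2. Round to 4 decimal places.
\phi_{22} = 0.5811

The PACF at lag k is phi_{kk}, the last component of the solution
to the Yule-Walker system G_k phi = r_k where
  (G_k)_{ij} = rho(|i - j|), (r_k)_i = rho(i), i,j = 1..k.
Equivalently, Durbin-Levinson gives phi_{kk} iteratively:
  phi_{11} = rho(1)
  phi_{kk} = [rho(k) - sum_{j=1..k-1} phi_{k-1,j} rho(k-j)]
            / [1 - sum_{j=1..k-1} phi_{k-1,j} rho(j)],
  phi_{k,j} = phi_{k-1,j} - phi_{kk} phi_{k-1,k-j},  j = 1..k-1.
Step k = 1:
  phi_11 = rho(1) = -0.5465.
Step k = 2:
  phi_22 = [rho(2) - phi_11 rho(1)] / [1 - phi_11 rho(1)] = [0.7062 - (-0.5465)(-0.5465)] / [1 - (-0.5465)(-0.5465)]
         = 0.40753775 / 0.70133775 = 0.5811.
Therefore phi_{22} = 0.5811.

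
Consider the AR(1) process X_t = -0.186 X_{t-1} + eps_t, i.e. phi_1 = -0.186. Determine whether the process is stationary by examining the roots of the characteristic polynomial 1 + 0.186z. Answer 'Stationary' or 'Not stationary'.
\text{Stationary}

The AR(p) characteristic polynomial is P(z) = 1 + 0.186z.
Stationarity requires all roots to lie outside the unit circle, i.e. |z| > 1 for every root.
This is linear in z: 1 + (0.186) z = 0  =>  z = -1/(0.186) = -5.376344,  |z| = 5.376344.
Moduli of all roots: 5.3763.
All moduli strictly greater than 1? Yes.
Verdict: Stationary.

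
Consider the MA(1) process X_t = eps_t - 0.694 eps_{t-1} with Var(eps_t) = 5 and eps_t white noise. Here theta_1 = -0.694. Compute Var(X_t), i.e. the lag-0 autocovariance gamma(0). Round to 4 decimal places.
\gamma(0) = 7.4082

For an MA(q) process X_t = eps_t + sum_i theta_i eps_{t-i} with
Var(eps_t) = sigma^2, the variance is
  gamma(0) = sigma^2 * (1 + sum_i theta_i^2).
  sum_i theta_i^2 = (-0.694)^2 = 0.481636.
  gamma(0) = 5 * (1 + 0.481636) = 5 * 1.481636 = 7.40818, which rounds to 7.4082.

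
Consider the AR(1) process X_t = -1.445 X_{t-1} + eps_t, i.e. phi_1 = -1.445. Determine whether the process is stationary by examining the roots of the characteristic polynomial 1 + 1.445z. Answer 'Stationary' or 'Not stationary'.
\text{Not stationary}

The AR(p) characteristic polynomial is P(z) = 1 + 1.445z.
Stationarity requires all roots to lie outside the unit circle, i.e. |z| > 1 for every root.
This is linear in z: 1 + (1.445) z = 0  =>  z = -1/(1.445) = -0.692042,  |z| = 0.692042.
Moduli of all roots: 0.6920.
All moduli strictly greater than 1? No.
Verdict: Not stationary.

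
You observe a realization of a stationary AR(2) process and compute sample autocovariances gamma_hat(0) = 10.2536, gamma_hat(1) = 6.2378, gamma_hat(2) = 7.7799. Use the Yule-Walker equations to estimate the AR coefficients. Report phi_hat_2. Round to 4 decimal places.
\hat\phi_{2} = 0.6170

The Yule-Walker equations for an AR(p) process read, in matrix form,
  Gamma_p phi = r_p,   with   (Gamma_p)_{ij} = gamma(|i - j|),
                       (r_p)_i = gamma(i),   i,j = 1..p.
Substitute the sample gammas (Toeplitz matrix and right-hand side of size 2):
  Gamma_p = [[10.2536, 6.2378], [6.2378, 10.2536]]
  r_p     = [6.2378, 7.7799]
Written out:
  10.2536 phi_1 + 6.2378 phi_2 = 6.2378
  6.2378 phi_1 + 10.2536 phi_2 = 7.7799
Solve by Cramer's rule:
  det = gamma(0)^2 - gamma(1)^2 = (10.2536)^2 - (6.2378)^2 = 105.13631296 - 38.91014884 = 66.22616412
  phi_hat_1 = [gamma(1) gamma(0) - gamma(1) gamma(2)] / det = [(6.2378)(10.2536) - (6.2378)(7.7799)] / 66.22616412 = 15.43044586 / 66.22616412 = 0.233
  phi_hat_2 = [gamma(0) gamma(2) - gamma(1)^2] / det = [(10.2536)(7.7799) - (6.2378)^2] / 66.22616412 = 40.8618338 / 66.22616412 = 0.617
So phi_hat = [0.2330, 0.6170].
Therefore phi_hat_2 = 0.6170.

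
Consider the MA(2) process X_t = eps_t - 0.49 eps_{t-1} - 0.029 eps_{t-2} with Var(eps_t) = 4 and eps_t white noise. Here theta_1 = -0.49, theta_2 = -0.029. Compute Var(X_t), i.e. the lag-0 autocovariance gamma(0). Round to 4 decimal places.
\gamma(0) = 4.9638

For an MA(q) process X_t = eps_t + sum_i theta_i eps_{t-i} with
Var(eps_t) = sigma^2, the variance is
  gamma(0) = sigma^2 * (1 + sum_i theta_i^2).
  sum_i theta_i^2 = (-0.49)^2 + (-0.029)^2 = 0.2401 + 0.000841 = 0.240941.
  gamma(0) = 4 * (1 + 0.240941) = 4 * 1.240941 = 4.963764, which rounds to 4.9638.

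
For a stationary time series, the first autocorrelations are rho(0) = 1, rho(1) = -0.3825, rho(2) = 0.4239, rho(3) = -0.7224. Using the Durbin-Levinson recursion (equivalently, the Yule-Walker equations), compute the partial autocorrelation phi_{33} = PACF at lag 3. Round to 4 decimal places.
\phi_{33} = -0.6400

The PACF at lag k is phi_{kk}, the last component of the solution
to the Yule-Walker system G_k phi = r_k where
  (G_k)_{ij} = rho(|i - j|), (r_k)_i = rho(i), i,j = 1..k.
Equivalently, Durbin-Levinson gives phi_{kk} iteratively:
  phi_{11} = rho(1)
  phi_{kk} = [rho(k) - sum_{j=1..k-1} phi_{k-1,j} rho(k-j)]
            / [1 - sum_{j=1..k-1} phi_{k-1,j} rho(j)],
  phi_{k,j} = phi_{k-1,j} - phi_{kk} phi_{k-1,k-j},  j = 1..k-1.
Step k = 1:
  phi_11 = rho(1) = -0.3825.
Step k = 2:
  phi_22 = [rho(2) - phi_11 rho(1)] / [1 - phi_11 rho(1)] = [0.4239 - (-0.3825)(-0.3825)] / [1 - (-0.3825)(-0.3825)]
         = 0.27759375 / 0.85369375 = 0.325168.
  Update: phi_21 = phi_11 - phi_22 phi_11 = -0.3825 - (0.325168)(-0.3825) = -0.258123.
Step k = 3:
  phi_33 = [rho(3) - phi_21 rho(2) - phi_22 rho(1)] / [1 - phi_21 rho(1) - phi_22 rho(2)]
    numerator   = -0.7224 - (-0.258123)(0.4239) - (0.325168)(-0.3825) = -0.48860483
    denominator = 1 - (-0.258123)(-0.3825) - (0.325168)(0.4239) = 0.76342919
  phi_33 = -0.48860483 / 0.76342919 = -0.64.
Therefore phi_{33} = -0.6400.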